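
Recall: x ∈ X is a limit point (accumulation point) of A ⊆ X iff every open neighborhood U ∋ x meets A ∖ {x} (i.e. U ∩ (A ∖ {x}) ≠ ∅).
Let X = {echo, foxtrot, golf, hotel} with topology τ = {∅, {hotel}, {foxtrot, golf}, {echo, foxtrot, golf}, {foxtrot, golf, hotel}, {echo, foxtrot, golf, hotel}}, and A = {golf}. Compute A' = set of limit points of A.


A' = {echo, foxtrot}

For each x ∈ X, list the open sets U ∈ τ with x ∈ U, then check whether U ∩ (A ∖ {x}) ≠ ∅ for every such U.
  x = echo: opens ∋ x are {echo, foxtrot, golf}, {echo, foxtrot, golf, hotel}; each meets A ∖ {echo}, so x IS a limit point.
  x = foxtrot: opens ∋ x are {foxtrot, golf}, {echo, foxtrot, golf}, {foxtrot, golf, hotel}, {echo, foxtrot, golf, hotel}; each meets A ∖ {foxtrot}, so x IS a limit point.
  x = golf: open {foxtrot, golf} ∋ x has {foxtrot, golf} ∩ (A ∖ {golf}) = ∅, so x is NOT a limit point.
  x = hotel: open {hotel} ∋ x has {hotel} ∩ (A ∖ {hotel}) = ∅, so x is NOT a limit point.
Collecting: A' = {echo, foxtrot}.


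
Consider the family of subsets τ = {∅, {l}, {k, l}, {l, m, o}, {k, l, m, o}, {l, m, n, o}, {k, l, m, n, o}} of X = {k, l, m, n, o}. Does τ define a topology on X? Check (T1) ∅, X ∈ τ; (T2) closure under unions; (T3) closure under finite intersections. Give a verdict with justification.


τ IS a topology on X.

Axiom (T1): ∅ ∈ τ? Yes; X ∈ τ? Yes.
Axiom (T2/T3): check pairwise unions and intersections of members of τ.
All pairwise intersections and unions checked — each lies in τ. Therefore τ satisfies (T1), (T2), (T3): it IS a topology on X.


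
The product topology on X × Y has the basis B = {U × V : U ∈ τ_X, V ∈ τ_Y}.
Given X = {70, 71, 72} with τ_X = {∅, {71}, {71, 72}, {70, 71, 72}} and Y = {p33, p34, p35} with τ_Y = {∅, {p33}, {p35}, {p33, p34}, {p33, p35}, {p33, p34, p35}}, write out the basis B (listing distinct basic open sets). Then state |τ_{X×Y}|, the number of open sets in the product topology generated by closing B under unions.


Basis B = {∅ × ∅, {71} × {p33}, {71} × {p35}, {71} × {p33, p34}, {71} × {p33, p35}, {71, 72} × {p33}, {71, 72} × {p35}, {70, 71, 72} × {p33}, {70, 71, 72} × {p35}, {71} × {p33, p34, p35}, {71, 72} × {p33, p34}, {71, 72} × {p33, p35}, {70, 71, 72} × {p33, p34}, {70, 71, 72} × {p33, p35}, {71, 72} × {p33, p34, p35}, {70, 71, 72} × {p33, p34, p35}}; |τ_{X×Y}| = 40.

Enumerate products U × V with U ∈ τ_X, V ∈ τ_Y (deduplicated):
  ∅ × ∅ = {} (∅)
  {71} × {p33} = {(71,p33)}
  {71} × {p35} = {(71,p35)}
  {71} × {p33, p34} = {(71,p33), (71,p34)}
  {71} × {p33, p35} = {(71,p33), (71,p35)}
  {71, 72} × {p33} = {(71,p33), (72,p33)}
  {71, 72} × {p35} = {(71,p35), (72,p35)}
  {70, 71, 72} × {p33} = {(70,p33), (71,p33), (72,p33)}
  {70, 71, 72} × {p35} = {(70,p35), (71,p35), (72,p35)}
  {71} × {p33, p34, p35} = {(71,p33), (71,p34), (71,p35)}
  {71, 72} × {p33, p34} = {(71,p33), (71,p34), (72,p33), (72,p34)}
  {71, 72} × {p33, p35} = {(71,p33), (71,p35), (72,p33), (72,p35)}
  {70, 71, 72} × {p33, p34} = {(70,p33), (70,p34), (71,p33), (71,p34), (72,p33), (72,p34)}
  {70, 71, 72} × {p33, p35} = {(70,p33), (70,p35), (71,p33), (71,p35), (72,p33), (72,p35)}
  {71, 72} × {p33, p34, p35} = {(71,p33), (71,p34), (71,p35), (72,p33), (72,p34), (72,p35)}
  {70, 71, 72} × {p33, p34, p35} = {(70,p33), (70,p34), (70,p35), (71,p33), (71,p34), (71,p35), (72,p33), (72,p34), (72,p35)}
These 16 distinct sets form the basis B.
Close under arbitrary unions to get τ_{X×Y}; counting gives |τ_{X×Y}| = 40.


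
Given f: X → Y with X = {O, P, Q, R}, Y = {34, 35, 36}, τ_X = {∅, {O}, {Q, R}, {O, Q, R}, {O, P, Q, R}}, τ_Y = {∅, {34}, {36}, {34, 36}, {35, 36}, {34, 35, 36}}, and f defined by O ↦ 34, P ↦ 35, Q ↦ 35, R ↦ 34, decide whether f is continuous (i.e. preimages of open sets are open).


f is NOT continuous.

Compute f^{-1}(U) for each U ∈ τ_Y:
  U = ∅: f^{-1}(U) = ∅ ∈ τ_X ✓.
  U = {34}: f^{-1}(U) = {O, R} ∉ τ_X ✗.
  U = {36}: f^{-1}(U) = ∅ ∈ τ_X ✓.
  U = {34, 36}: f^{-1}(U) = {O, R} ∉ τ_X ✗.
  U = {35, 36}: f^{-1}(U) = {P, Q} ∉ τ_X ✗.
  U = {34, 35, 36}: f^{-1}(U) = {O, P, Q, R} ∈ τ_X ✓.
Found U = {34} with f^{-1}(U) = {O, R} not in τ_X. Therefore f is NOT continuous.


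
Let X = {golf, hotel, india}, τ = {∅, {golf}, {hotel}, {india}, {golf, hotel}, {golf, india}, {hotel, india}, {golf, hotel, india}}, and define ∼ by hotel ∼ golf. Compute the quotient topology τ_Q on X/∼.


X/∼ = {[golf=hotel], [india]}; |τ_Q| = 4.

Equivalence classes: [golf=hotel], [india].
Quotient map π: X → X/∼ sends golf ↦ [golf=hotel], hotel ↦ [golf=hotel], india ↦ [india].
For each subset V ⊆ X/∼, compute π^{-1}(V) ⊆ X and check whether π^{-1}(V) ∈ τ. V is open in τ_Q iff π^{-1}(V) ∈ τ.
  V = {}: π^{-1}(V) = ∅ ∈ τ ✓.
  V = {[golf=hotel]}: π^{-1}(V) = {golf, hotel} ∈ τ ✓.
  V = {[india]}: π^{-1}(V) = {india} ∈ τ ✓.
  V = {[golf=hotel], [india]}: π^{-1}(V) = {golf, hotel, india} ∈ τ ✓.
Open sets in the quotient: τ_Q = {{}, {[golf=hotel]}, {[india]}, {[golf=hotel], [india]}} (4 elements).


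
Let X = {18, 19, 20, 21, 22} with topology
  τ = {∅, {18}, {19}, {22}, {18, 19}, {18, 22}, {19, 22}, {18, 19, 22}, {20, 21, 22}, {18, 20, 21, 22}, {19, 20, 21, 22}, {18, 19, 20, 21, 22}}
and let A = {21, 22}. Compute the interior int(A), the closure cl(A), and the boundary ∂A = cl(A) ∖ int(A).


int(A) = {22}, cl(A) = {20, 21, 22}, ∂A = {20, 21}.

Closed sets in (X, τ) are complements of opens:
  closed(X, τ) = {∅, {18}, {19}, {18, 19}, {20, 21}, {18, 20, 21}, {19, 20, 21}, {20, 21, 22}, {18, 19, 20, 21}, {18, 20, 21, 22}, {19, 20, 21, 22}, {18, 19, 20, 21, 22}}.
int(A) = ⋃ {U ∈ τ : U ⊆ A}. Opens contained in A: ∅, {22}.
Taking the union of these: int(A) = {22}.
cl(A) = ⋂ {C closed : A ⊆ C}. Closed sets containing A: {20, 21, 22}, {18, 20, 21, 22}, {19, 20, 21, 22}, {18, 19, 20, 21, 22}.
Intersecting these: cl(A) = {20, 21, 22}.
∂A = cl(A) ∖ int(A) = {20, 21, 22} ∖ {22} = {20, 21}.


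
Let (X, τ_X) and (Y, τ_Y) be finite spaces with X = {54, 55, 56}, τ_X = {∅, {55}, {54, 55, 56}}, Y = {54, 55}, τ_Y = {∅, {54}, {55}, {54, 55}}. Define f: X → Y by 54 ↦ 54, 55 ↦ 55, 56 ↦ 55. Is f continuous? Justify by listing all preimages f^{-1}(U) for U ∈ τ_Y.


f is NOT continuous.

Compute f^{-1}(U) for each U ∈ τ_Y:
  U = ∅: f^{-1}(U) = ∅ ∈ τ_X ✓.
  U = {54}: f^{-1}(U) = {54} ∉ τ_X ✗.
  U = {55}: f^{-1}(U) = {55, 56} ∉ τ_X ✗.
  U = {54, 55}: f^{-1}(U) = {54, 55, 56} ∈ τ_X ✓.
Found U = {54} with f^{-1}(U) = {54} not in τ_X. Therefore f is NOT continuous.


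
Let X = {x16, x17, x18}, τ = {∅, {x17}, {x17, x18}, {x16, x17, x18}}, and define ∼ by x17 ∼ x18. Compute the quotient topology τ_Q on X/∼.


X/∼ = {[x16], [x17=x18]}; |τ_Q| = 3.

Equivalence classes: [x16], [x17=x18].
Quotient map π: X → X/∼ sends x16 ↦ [x16], x17 ↦ [x17=x18], x18 ↦ [x17=x18].
For each subset V ⊆ X/∼, compute π^{-1}(V) ⊆ X and check whether π^{-1}(V) ∈ τ. V is open in τ_Q iff π^{-1}(V) ∈ τ.
  V = {}: π^{-1}(V) = ∅ ∈ τ ✓.
  V = {[x16]}: π^{-1}(V) = {x16} ∉ τ ✗.
  V = {[x17=x18]}: π^{-1}(V) = {x17, x18} ∈ τ ✓.
  V = {[x16], [x17=x18]}: π^{-1}(V) = {x16, x17, x18} ∈ τ ✓.
Open sets in the quotient: τ_Q = {{}, {[x17=x18]}, {[x16], [x17=x18]}} (3 elements).


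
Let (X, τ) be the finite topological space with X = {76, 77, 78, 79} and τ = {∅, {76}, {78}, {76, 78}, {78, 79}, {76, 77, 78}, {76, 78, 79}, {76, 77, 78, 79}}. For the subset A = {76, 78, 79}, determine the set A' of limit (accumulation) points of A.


A' = {77, 79}

For each x ∈ X, list the open sets U ∈ τ with x ∈ U, then check whether U ∩ (A ∖ {x}) ≠ ∅ for every such U.
  x = 76: open {76} ∋ x has {76} ∩ (A ∖ {76}) = ∅, so x is NOT a limit point.
  x = 77: opens ∋ x are {76, 77, 78}, {76, 77, 78, 79}; each meets A ∖ {77}, so x IS a limit point.
  x = 78: open {78} ∋ x has {78} ∩ (A ∖ {78}) = ∅, so x is NOT a limit point.
  x = 79: opens ∋ x are {78, 79}, {76, 78, 79}, {76, 77, 78, 79}; each meets A ∖ {79}, so x IS a limit point.
Collecting: A' = {77, 79}.


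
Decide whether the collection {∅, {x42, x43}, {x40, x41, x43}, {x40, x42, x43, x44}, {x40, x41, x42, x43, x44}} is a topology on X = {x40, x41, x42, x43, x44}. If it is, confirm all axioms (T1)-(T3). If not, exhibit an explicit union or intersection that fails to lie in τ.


τ is NOT a topology on X.

Axiom (T1): ∅ ∈ τ? Yes; X ∈ τ? Yes.
Axiom (T2/T3): check pairwise unions and intersections of members of τ.
Counterexample for (T3): {x42, x43} ∩ {x40, x41, x43} = {x43} ∉ τ. Therefore τ is NOT a topology.


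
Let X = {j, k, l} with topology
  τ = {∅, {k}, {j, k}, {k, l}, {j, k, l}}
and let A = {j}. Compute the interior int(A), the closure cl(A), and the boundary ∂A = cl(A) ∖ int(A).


int(A) = ∅, cl(A) = {j}, ∂A = {j}.

Closed sets in (X, τ) are complements of opens:
  closed(X, τ) = {∅, {j}, {l}, {j, l}, {j, k, l}}.
int(A) = ⋃ {U ∈ τ : U ⊆ A}. Opens contained in A: ∅.
Taking the union of these: int(A) = ∅.
cl(A) = ⋂ {C closed : A ⊆ C}. Closed sets containing A: {j}, {j, l}, {j, k, l}.
Intersecting these: cl(A) = {j}.
∂A = cl(A) ∖ int(A) = {j} ∖ ∅ = {j}.


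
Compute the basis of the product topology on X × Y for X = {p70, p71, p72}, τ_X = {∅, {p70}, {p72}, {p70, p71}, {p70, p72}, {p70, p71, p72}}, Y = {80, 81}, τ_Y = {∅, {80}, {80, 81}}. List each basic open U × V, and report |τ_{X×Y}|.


Basis B = {∅ × ∅, {p70} × {80}, {p72} × {80}, {p70} × {80, 81}, {p70, p71} × {80}, {p70, p72} × {80}, {p72} × {80, 81}, {p70, p71, p72} × {80}, {p70, p71} × {80, 81}, {p70, p72} × {80, 81}, {p70, p71, p72} × {80, 81}}; |τ_{X×Y}| = 18.

Enumerate products U × V with U ∈ τ_X, V ∈ τ_Y (deduplicated):
  ∅ × ∅ = {} (∅)
  {p70} × {80} = {(p70,80)}
  {p72} × {80} = {(p72,80)}
  {p70} × {80, 81} = {(p70,80), (p70,81)}
  {p70, p71} × {80} = {(p70,80), (p71,80)}
  {p70, p72} × {80} = {(p70,80), (p72,80)}
  {p72} × {80, 81} = {(p72,80), (p72,81)}
  {p70, p71, p72} × {80} = {(p70,80), (p71,80), (p72,80)}
  {p70, p71} × {80, 81} = {(p70,80), (p70,81), (p71,80), (p71,81)}
  {p70, p72} × {80, 81} = {(p70,80), (p70,81), (p72,80), (p72,81)}
  {p70, p71, p72} × {80, 81} = {(p70,80), (p70,81), (p71,80), (p71,81), (p72,80), (p72,81)}
These 11 distinct sets form the basis B.
Close under arbitrary unions to get τ_{X×Y}; counting gives |τ_{X×Y}| = 18.


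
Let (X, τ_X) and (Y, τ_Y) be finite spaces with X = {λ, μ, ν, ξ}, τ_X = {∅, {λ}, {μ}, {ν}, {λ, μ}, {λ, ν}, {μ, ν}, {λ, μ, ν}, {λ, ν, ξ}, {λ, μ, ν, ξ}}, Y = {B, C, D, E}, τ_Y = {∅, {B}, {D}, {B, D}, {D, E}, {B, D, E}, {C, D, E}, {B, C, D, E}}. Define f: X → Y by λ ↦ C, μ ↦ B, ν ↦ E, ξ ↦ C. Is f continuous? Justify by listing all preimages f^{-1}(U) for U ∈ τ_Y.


f IS continuous.

Compute f^{-1}(U) for each U ∈ τ_Y:
  U = ∅: f^{-1}(U) = ∅ ∈ τ_X ✓.
  U = {B}: f^{-1}(U) = {μ} ∈ τ_X ✓.
  U = {D}: f^{-1}(U) = ∅ ∈ τ_X ✓.
  U = {B, D}: f^{-1}(U) = {μ} ∈ τ_X ✓.
  U = {D, E}: f^{-1}(U) = {ν} ∈ τ_X ✓.
  U = {B, D, E}: f^{-1}(U) = {μ, ν} ∈ τ_X ✓.
  U = {C, D, E}: f^{-1}(U) = {λ, ν, ξ} ∈ τ_X ✓.
  U = {B, C, D, E}: f^{-1}(U) = {λ, μ, ν, ξ} ∈ τ_X ✓.
Every preimage lies in τ_X, so f IS continuous.


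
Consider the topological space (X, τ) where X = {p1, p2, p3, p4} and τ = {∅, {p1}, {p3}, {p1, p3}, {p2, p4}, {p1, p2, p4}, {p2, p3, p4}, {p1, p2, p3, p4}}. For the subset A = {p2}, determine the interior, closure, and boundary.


int(A) = ∅, cl(A) = {p2, p4}, ∂A = {p2, p4}.

Closed sets in (X, τ) are complements of opens:
  closed(X, τ) = {∅, {p1}, {p3}, {p1, p3}, {p2, p4}, {p1, p2, p4}, {p2, p3, p4}, {p1, p2, p3, p4}}.
int(A) = ⋃ {U ∈ τ : U ⊆ A}. Opens contained in A: ∅.
Taking the union of these: int(A) = ∅.
cl(A) = ⋂ {C closed : A ⊆ C}. Closed sets containing A: {p2, p4}, {p1, p2, p4}, {p2, p3, p4}, {p1, p2, p3, p4}.
Intersecting these: cl(A) = {p2, p4}.
∂A = cl(A) ∖ int(A) = {p2, p4} ∖ ∅ = {p2, p4}.


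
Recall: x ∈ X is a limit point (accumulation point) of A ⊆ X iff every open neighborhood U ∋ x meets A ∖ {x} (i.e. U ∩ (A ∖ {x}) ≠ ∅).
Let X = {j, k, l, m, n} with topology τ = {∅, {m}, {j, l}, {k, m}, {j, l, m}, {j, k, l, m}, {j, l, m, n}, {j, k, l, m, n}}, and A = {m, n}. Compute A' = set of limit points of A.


A' = {k, n}

For each x ∈ X, list the open sets U ∈ τ with x ∈ U, then check whether U ∩ (A ∖ {x}) ≠ ∅ for every such U.
  x = j: open {j, l} ∋ x has {j, l} ∩ (A ∖ {j}) = ∅, so x is NOT a limit point.
  x = k: opens ∋ x are {k, m}, {j, k, l, m}, {j, k, l, m, n}; each meets A ∖ {k}, so x IS a limit point.
  x = l: open {j, l} ∋ x has {j, l} ∩ (A ∖ {l}) = ∅, so x is NOT a limit point.
  x = m: open {m} ∋ x has {m} ∩ (A ∖ {m}) = ∅, so x is NOT a limit point.
  x = n: opens ∋ x are {j, l, m, n}, {j, k, l, m, n}; each meets A ∖ {n}, so x IS a limit point.
Collecting: A' = {k, n}.


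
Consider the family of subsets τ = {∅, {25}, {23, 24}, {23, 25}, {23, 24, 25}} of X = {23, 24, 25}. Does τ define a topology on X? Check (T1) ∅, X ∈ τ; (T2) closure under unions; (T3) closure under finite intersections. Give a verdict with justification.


τ is NOT a topology on X.

Axiom (T1): ∅ ∈ τ? Yes; X ∈ τ? Yes.
Axiom (T2/T3): check pairwise unions and intersections of members of τ.
Counterexample for (T3): {23, 24} ∩ {23, 25} = {23} ∉ τ. Therefore τ is NOT a topology.


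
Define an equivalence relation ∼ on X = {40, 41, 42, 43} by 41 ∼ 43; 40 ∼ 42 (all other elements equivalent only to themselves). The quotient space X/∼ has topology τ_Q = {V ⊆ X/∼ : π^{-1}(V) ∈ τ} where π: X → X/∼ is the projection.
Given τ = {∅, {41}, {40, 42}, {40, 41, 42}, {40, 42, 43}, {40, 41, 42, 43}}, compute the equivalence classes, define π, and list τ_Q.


X/∼ = {[40=42], [41=43]}; |τ_Q| = 3.

Equivalence classes: [40=42], [41=43].
Quotient map π: X → X/∼ sends 40 ↦ [40=42], 41 ↦ [41=43], 42 ↦ [40=42], 43 ↦ [41=43].
For each subset V ⊆ X/∼, compute π^{-1}(V) ⊆ X and check whether π^{-1}(V) ∈ τ. V is open in τ_Q iff π^{-1}(V) ∈ τ.
  V = {}: π^{-1}(V) = ∅ ∈ τ ✓.
  V = {[40=42]}: π^{-1}(V) = {40, 42} ∈ τ ✓.
  V = {[41=43]}: π^{-1}(V) = {41, 43} ∉ τ ✗.
  V = {[40=42], [41=43]}: π^{-1}(V) = {40, 41, 42, 43} ∈ τ ✓.
Open sets in the quotient: τ_Q = {{}, {[40=42]}, {[40=42], [41=43]}} (3 elements).


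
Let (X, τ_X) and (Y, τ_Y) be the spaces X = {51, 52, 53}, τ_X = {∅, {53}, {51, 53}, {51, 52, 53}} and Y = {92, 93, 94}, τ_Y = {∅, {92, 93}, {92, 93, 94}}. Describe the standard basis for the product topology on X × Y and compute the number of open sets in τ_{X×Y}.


Basis B = {∅ × ∅, {53} × {92, 93}, {53} × {92, 93, 94}, {51, 53} × {92, 93}, {51, 53} × {92, 93, 94}, {51, 52, 53} × {92, 93}, {51, 52, 53} × {92, 93, 94}}; |τ_{X×Y}| = 10.

Enumerate products U × V with U ∈ τ_X, V ∈ τ_Y (deduplicated):
  ∅ × ∅ = {} (∅)
  {53} × {92, 93} = {(53,92), (53,93)}
  {53} × {92, 93, 94} = {(53,92), (53,93), (53,94)}
  {51, 53} × {92, 93} = {(51,92), (51,93), (53,92), (53,93)}
  {51, 53} × {92, 93, 94} = {(51,92), (51,93), (51,94), (53,92), (53,93), (53,94)}
  {51, 52, 53} × {92, 93} = {(51,92), (51,93), (52,92), (52,93), (53,92), (53,93)}
  {51, 52, 53} × {92, 93, 94} = {(51,92), (51,93), (51,94), (52,92), (52,93), (52,94), (53,92), (53,93), (53,94)}
These 7 distinct sets form the basis B.
Close under arbitrary unions to get τ_{X×Y}; counting gives |τ_{X×Y}| = 10.


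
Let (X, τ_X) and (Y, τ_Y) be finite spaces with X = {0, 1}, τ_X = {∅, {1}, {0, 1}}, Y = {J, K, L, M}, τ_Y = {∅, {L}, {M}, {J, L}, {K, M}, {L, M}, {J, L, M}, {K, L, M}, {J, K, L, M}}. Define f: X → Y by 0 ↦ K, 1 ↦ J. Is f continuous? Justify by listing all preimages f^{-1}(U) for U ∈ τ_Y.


f is NOT continuous.

Compute f^{-1}(U) for each U ∈ τ_Y:
  U = ∅: f^{-1}(U) = ∅ ∈ τ_X ✓.
  U = {L}: f^{-1}(U) = ∅ ∈ τ_X ✓.
  U = {M}: f^{-1}(U) = ∅ ∈ τ_X ✓.
  U = {J, L}: f^{-1}(U) = {1} ∈ τ_X ✓.
  U = {K, M}: f^{-1}(U) = {0} ∉ τ_X ✗.
  U = {L, M}: f^{-1}(U) = ∅ ∈ τ_X ✓.
  U = {J, L, M}: f^{-1}(U) = {1} ∈ τ_X ✓.
  U = {K, L, M}: f^{-1}(U) = {0} ∉ τ_X ✗.
  U = {J, K, L, M}: f^{-1}(U) = {0, 1} ∈ τ_X ✓.
Found U = {K, M} with f^{-1}(U) = {0} not in τ_X. Therefore f is NOT continuous.


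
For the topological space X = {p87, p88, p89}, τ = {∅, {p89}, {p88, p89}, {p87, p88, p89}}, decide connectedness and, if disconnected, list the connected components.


(X, τ) is connected.

Find clopen sets (U ∈ τ with X ∖ U ∈ τ):
  U = ∅, X ∖ U = {p87, p88, p89} — both open, so U is clopen.
  U = {p87, p88, p89}, X ∖ U = ∅ — both open, so U is clopen.
Only trivial clopens (∅ and X) exist, so (X, τ) is connected.
Compute connected components by grouping points that agree on all clopens:
  component: {p87, p88, p89}


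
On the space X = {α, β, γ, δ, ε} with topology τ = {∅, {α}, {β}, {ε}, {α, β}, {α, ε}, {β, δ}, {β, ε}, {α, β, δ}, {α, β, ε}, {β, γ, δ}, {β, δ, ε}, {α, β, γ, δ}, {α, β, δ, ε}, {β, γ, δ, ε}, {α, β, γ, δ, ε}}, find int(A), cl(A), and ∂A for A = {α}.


int(A) = {α}, cl(A) = {α}, ∂A = ∅.

Closed sets in (X, τ) are complements of opens:
  closed(X, τ) = {∅, {α}, {γ}, {ε}, {α, γ}, {α, ε}, {γ, δ}, {γ, ε}, {α, γ, δ}, {α, γ, ε}, {β, γ, δ}, {γ, δ, ε}, {α, β, γ, δ}, {α, γ, δ, ε}, {β, γ, δ, ε}, {α, β, γ, δ, ε}}.
int(A) = ⋃ {U ∈ τ : U ⊆ A}. Opens contained in A: ∅, {α}.
Taking the union of these: int(A) = {α}.
cl(A) = ⋂ {C closed : A ⊆ C}. Closed sets containing A: {α}, {α, γ}, {α, ε}, {α, γ, δ}, {α, γ, ε}, {α, β, γ, δ}, {α, γ, δ, ε}, {α, β, γ, δ, ε}.
Intersecting these: cl(A) = {α}.
∂A = cl(A) ∖ int(A) = {α} ∖ {α} = ∅.


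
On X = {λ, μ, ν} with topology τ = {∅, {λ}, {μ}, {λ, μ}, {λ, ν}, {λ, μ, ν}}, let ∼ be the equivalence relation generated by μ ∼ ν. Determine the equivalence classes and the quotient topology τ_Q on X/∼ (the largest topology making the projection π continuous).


X/∼ = {[λ], [μ=ν]}; |τ_Q| = 3.

Equivalence classes: [λ], [μ=ν].
Quotient map π: X → X/∼ sends λ ↦ [λ], μ ↦ [μ=ν], ν ↦ [μ=ν].
For each subset V ⊆ X/∼, compute π^{-1}(V) ⊆ X and check whether π^{-1}(V) ∈ τ. V is open in τ_Q iff π^{-1}(V) ∈ τ.
  V = {}: π^{-1}(V) = ∅ ∈ τ ✓.
  V = {[λ]}: π^{-1}(V) = {λ} ∈ τ ✓.
  V = {[μ=ν]}: π^{-1}(V) = {μ, ν} ∉ τ ✗.
  V = {[λ], [μ=ν]}: π^{-1}(V) = {λ, μ, ν} ∈ τ ✓.
Open sets in the quotient: τ_Q = {{}, {[λ]}, {[λ], [μ=ν]}} (3 elements).


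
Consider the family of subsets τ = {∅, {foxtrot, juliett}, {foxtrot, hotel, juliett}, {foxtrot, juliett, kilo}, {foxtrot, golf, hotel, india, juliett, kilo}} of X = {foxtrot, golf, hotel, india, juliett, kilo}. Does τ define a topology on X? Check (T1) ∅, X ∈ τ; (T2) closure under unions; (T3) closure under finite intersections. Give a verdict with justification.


τ is NOT a topology on X.

Axiom (T1): ∅ ∈ τ? Yes; X ∈ τ? Yes.
Axiom (T2/T3): check pairwise unions and intersections of members of τ.
Counterexample for (T2): {foxtrot, hotel, juliett} ∪ {foxtrot, juliett, kilo} = {foxtrot, hotel, juliett, kilo} ∉ τ. Therefore τ is NOT a topology.


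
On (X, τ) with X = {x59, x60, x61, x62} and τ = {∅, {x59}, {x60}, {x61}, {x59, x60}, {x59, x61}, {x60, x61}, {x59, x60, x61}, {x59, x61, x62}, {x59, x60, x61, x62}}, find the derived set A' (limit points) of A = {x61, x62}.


A' = {x62}

For each x ∈ X, list the open sets U ∈ τ with x ∈ U, then check whether U ∩ (A ∖ {x}) ≠ ∅ for every such U.
  x = x59: open {x59} ∋ x has {x59} ∩ (A ∖ {x59}) = ∅, so x is NOT a limit point.
  x = x60: open {x60} ∋ x has {x60} ∩ (A ∖ {x60}) = ∅, so x is NOT a limit point.
  x = x61: open {x61} ∋ x has {x61} ∩ (A ∖ {x61}) = ∅, so x is NOT a limit point.
  x = x62: opens ∋ x are {x59, x61, x62}, {x59, x60, x61, x62}; each meets A ∖ {x62}, so x IS a limit point.
Collecting: A' = {x62}.


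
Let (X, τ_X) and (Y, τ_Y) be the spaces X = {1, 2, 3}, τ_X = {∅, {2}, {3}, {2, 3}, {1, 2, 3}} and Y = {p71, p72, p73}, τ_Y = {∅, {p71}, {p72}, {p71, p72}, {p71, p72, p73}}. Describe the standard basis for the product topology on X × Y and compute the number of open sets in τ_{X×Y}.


Basis B = {∅ × ∅, {2} × {p71}, {2} × {p72}, {3} × {p71}, {3} × {p72}, {2} × {p71, p72}, {2, 3} × {p71}, {2, 3} × {p72}, {3} × {p71, p72}, {1, 2, 3} × {p71}, {1, 2, 3} × {p72}, {2} × {p71, p72, p73}, {3} × {p71, p72, p73}, {2, 3} × {p71, p72}, {1, 2, 3} × {p71, p72}, {2, 3} × {p71, p72, p73}, {1, 2, 3} × {p71, p72, p73}}; |τ_{X×Y}| = 48.

Enumerate products U × V with U ∈ τ_X, V ∈ τ_Y (deduplicated):
  ∅ × ∅ = {} (∅)
  {2} × {p71} = {(2,p71)}
  {2} × {p72} = {(2,p72)}
  {3} × {p71} = {(3,p71)}
  {3} × {p72} = {(3,p72)}
  {2} × {p71, p72} = {(2,p71), (2,p72)}
  {2, 3} × {p71} = {(2,p71), (3,p71)}
  {2, 3} × {p72} = {(2,p72), (3,p72)}
  {3} × {p71, p72} = {(3,p71), (3,p72)}
  {1, 2, 3} × {p71} = {(1,p71), (2,p71), (3,p71)}
  {1, 2, 3} × {p72} = {(1,p72), (2,p72), (3,p72)}
  {2} × {p71, p72, p73} = {(2,p71), (2,p72), (2,p73)}
  {3} × {p71, p72, p73} = {(3,p71), (3,p72), (3,p73)}
  {2, 3} × {p71, p72} = {(2,p71), (2,p72), (3,p71), (3,p72)}
  {1, 2, 3} × {p71, p72} = {(1,p71), (1,p72), (2,p71), (2,p72), (3,p71), (3,p72)}
  {2, 3} × {p71, p72, p73} = {(2,p71), (2,p72), (2,p73), (3,p71), (3,p72), (3,p73)}
  {1, 2, 3} × {p71, p72, p73} = {(1,p71), (1,p72), (1,p73), (2,p71), (2,p72), (2,p73), (3,p71), (3,p72), (3,p73)}
These 17 distinct sets form the basis B.
Close under arbitrary unions to get τ_{X×Y}; counting gives |τ_{X×Y}| = 48.


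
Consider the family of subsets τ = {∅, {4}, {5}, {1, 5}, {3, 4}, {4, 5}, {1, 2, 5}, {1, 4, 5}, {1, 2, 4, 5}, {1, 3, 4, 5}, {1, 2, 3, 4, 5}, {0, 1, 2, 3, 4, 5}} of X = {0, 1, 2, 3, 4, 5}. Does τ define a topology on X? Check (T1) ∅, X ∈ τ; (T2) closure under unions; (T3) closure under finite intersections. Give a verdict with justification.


τ is NOT a topology on X.

Axiom (T1): ∅ ∈ τ? Yes; X ∈ τ? Yes.
Axiom (T2/T3): check pairwise unions and intersections of members of τ.
Counterexample for (T2): {5} ∪ {3, 4} = {3, 4, 5} ∉ τ. Therefore τ is NOT a topology.


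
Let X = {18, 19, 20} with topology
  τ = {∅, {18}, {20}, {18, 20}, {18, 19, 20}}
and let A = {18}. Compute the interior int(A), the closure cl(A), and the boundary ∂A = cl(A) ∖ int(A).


int(A) = {18}, cl(A) = {18, 19}, ∂A = {19}.

Closed sets in (X, τ) are complements of opens:
  closed(X, τ) = {∅, {19}, {18, 19}, {19, 20}, {18, 19, 20}}.
int(A) = ⋃ {U ∈ τ : U ⊆ A}. Opens contained in A: ∅, {18}.
Taking the union of these: int(A) = {18}.
cl(A) = ⋂ {C closed : A ⊆ C}. Closed sets containing A: {18, 19}, {18, 19, 20}.
Intersecting these: cl(A) = {18, 19}.
∂A = cl(A) ∖ int(A) = {18, 19} ∖ {18} = {19}.


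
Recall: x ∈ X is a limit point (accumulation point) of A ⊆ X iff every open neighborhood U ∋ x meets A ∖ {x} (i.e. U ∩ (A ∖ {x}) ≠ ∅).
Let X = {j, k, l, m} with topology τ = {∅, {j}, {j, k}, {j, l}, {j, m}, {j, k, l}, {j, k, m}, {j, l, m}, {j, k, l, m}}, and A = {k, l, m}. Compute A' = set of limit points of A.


A' = ∅

For each x ∈ X, list the open sets U ∈ τ with x ∈ U, then check whether U ∩ (A ∖ {x}) ≠ ∅ for every such U.
  x = j: open {j} ∋ x has {j} ∩ (A ∖ {j}) = ∅, so x is NOT a limit point.
  x = k: open {j, k} ∋ x has {j, k} ∩ (A ∖ {k}) = ∅, so x is NOT a limit point.
  x = l: open {j, l} ∋ x has {j, l} ∩ (A ∖ {l}) = ∅, so x is NOT a limit point.
  x = m: open {j, m} ∋ x has {j, m} ∩ (A ∖ {m}) = ∅, so x is NOT a limit point.
Collecting: A' = ∅.


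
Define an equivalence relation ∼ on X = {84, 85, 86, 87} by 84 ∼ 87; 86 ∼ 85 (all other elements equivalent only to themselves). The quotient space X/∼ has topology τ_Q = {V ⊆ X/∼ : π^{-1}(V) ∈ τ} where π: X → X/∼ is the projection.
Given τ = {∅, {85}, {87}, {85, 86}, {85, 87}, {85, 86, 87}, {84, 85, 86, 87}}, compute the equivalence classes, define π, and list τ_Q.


X/∼ = {[84=87], [85=86]}; |τ_Q| = 3.

Equivalence classes: [84=87], [85=86].
Quotient map π: X → X/∼ sends 84 ↦ [84=87], 85 ↦ [85=86], 86 ↦ [85=86], 87 ↦ [84=87].
For each subset V ⊆ X/∼, compute π^{-1}(V) ⊆ X and check whether π^{-1}(V) ∈ τ. V is open in τ_Q iff π^{-1}(V) ∈ τ.
  V = {}: π^{-1}(V) = ∅ ∈ τ ✓.
  V = {[84=87]}: π^{-1}(V) = {84, 87} ∉ τ ✗.
  V = {[85=86]}: π^{-1}(V) = {85, 86} ∈ τ ✓.
  V = {[84=87], [85=86]}: π^{-1}(V) = {84, 85, 86, 87} ∈ τ ✓.
Open sets in the quotient: τ_Q = {{}, {[85=86]}, {[84=87], [85=86]}} (3 elements).


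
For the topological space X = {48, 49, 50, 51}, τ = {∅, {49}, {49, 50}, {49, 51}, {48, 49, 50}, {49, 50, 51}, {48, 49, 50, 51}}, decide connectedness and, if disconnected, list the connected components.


(X, τ) is connected.

Find clopen sets (U ∈ τ with X ∖ U ∈ τ):
  U = ∅, X ∖ U = {48, 49, 50, 51} — both open, so U is clopen.
  U = {48, 49, 50, 51}, X ∖ U = ∅ — both open, so U is clopen.
Only trivial clopens (∅ and X) exist, so (X, τ) is connected.
Compute connected components by grouping points that agree on all clopens:
  component: {48, 49, 50, 51}


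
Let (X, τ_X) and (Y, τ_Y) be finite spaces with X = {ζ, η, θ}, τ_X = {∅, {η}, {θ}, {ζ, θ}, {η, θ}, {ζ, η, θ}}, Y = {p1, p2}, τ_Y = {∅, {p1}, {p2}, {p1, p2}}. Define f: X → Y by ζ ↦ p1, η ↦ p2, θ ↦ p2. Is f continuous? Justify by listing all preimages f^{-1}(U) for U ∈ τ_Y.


f is NOT continuous.

Compute f^{-1}(U) for each U ∈ τ_Y:
  U = ∅: f^{-1}(U) = ∅ ∈ τ_X ✓.
  U = {p1}: f^{-1}(U) = {ζ} ∉ τ_X ✗.
  U = {p2}: f^{-1}(U) = {η, θ} ∈ τ_X ✓.
  U = {p1, p2}: f^{-1}(U) = {ζ, η, θ} ∈ τ_X ✓.
Found U = {p1} with f^{-1}(U) = {ζ} not in τ_X. Therefore f is NOT continuous.


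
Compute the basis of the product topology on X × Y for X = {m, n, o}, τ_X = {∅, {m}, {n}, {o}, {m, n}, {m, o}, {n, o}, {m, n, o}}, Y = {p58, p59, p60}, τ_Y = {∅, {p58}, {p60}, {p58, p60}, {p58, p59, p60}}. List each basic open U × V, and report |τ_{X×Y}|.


Basis B = {∅ × ∅, {m} × {p58}, {m} × {p60}, {n} × {p58}, {n} × {p60}, {o} × {p58}, {o} × {p60}, {m} × {p58, p60}, {m, n} × {p58}, {m, o} × {p58}, {m, n} × {p60}, {m, o} × {p60}, {n} × {p58, p60}, {n, o} × {p58}, {n, o} × {p60}, {o} × {p58, p60}, {m} × {p58, p59, p60}, {m, n, o} × {p58}, {m, n, o} × {p60}, {n} × {p58, p59, p60}, {o} × {p58, p59, p60}, {m, n} × {p58, p60}, {m, o} × {p58, p60}, {n, o} × {p58, p60}, {m, n} × {p58, p59, p60}, {m, o} × {p58, p59, p60}, {m, n, o} × {p58, p60}, {n, o} × {p58, p59, p60}, {m, n, o} × {p58, p59, p60}}; |τ_{X×Y}| = 125.

Enumerate products U × V with U ∈ τ_X, V ∈ τ_Y (deduplicated):
  ∅ × ∅ = {} (∅)
  {m} × {p58} = {(m,p58)}
  {m} × {p60} = {(m,p60)}
  {n} × {p58} = {(n,p58)}
  {n} × {p60} = {(n,p60)}
  {o} × {p58} = {(o,p58)}
  {o} × {p60} = {(o,p60)}
  {m} × {p58, p60} = {(m,p58), (m,p60)}
  {m, n} × {p58} = {(m,p58), (n,p58)}
  {m, o} × {p58} = {(m,p58), (o,p58)}
  {m, n} × {p60} = {(m,p60), (n,p60)}
  {m, o} × {p60} = {(m,p60), (o,p60)}
  {n} × {p58, p60} = {(n,p58), (n,p60)}
  {n, o} × {p58} = {(n,p58), (o,p58)}
  {n, o} × {p60} = {(n,p60), (o,p60)}
  {o} × {p58, p60} = {(o,p58), (o,p60)}
  {m} × {p58, p59, p60} = {(m,p58), (m,p59), (m,p60)}
  {m, n, o} × {p58} = {(m,p58), (n,p58), (o,p58)}
  {m, n, o} × {p60} = {(m,p60), (n,p60), (o,p60)}
  {n} × {p58, p59, p60} = {(n,p58), (n,p59), (n,p60)}
  {o} × {p58, p59, p60} = {(o,p58), (o,p59), (o,p60)}
  {m, n} × {p58, p60} = {(m,p58), (m,p60), (n,p58), (n,p60)}
  {m, o} × {p58, p60} = {(m,p58), (m,p60), (o,p58), (o,p60)}
  {n, o} × {p58, p60} = {(n,p58), (n,p60), (o,p58), (o,p60)}
  {m, n} × {p58, p59, p60} = {(m,p58), (m,p59), (m,p60), (n,p58), (n,p59), (n,p60)}
  {m, o} × {p58, p59, p60} = {(m,p58), (m,p59), (m,p60), (o,p58), (o,p59), (o,p60)}
  {m, n, o} × {p58, p60} = {(m,p58), (m,p60), (n,p58), (n,p60), (o,p58), (o,p60)}
  {n, o} × {p58, p59, p60} = {(n,p58), (n,p59), (n,p60), (o,p58), (o,p59), (o,p60)}
  {m, n, o} × {p58, p59, p60} = {(m,p58), (m,p59), (m,p60), (n,p58), (n,p59), (n,p60), (o,p58), (o,p59), (o,p60)}
These 29 distinct sets form the basis B.
Close under arbitrary unions to get τ_{X×Y}; counting gives |τ_{X×Y}| = 125.


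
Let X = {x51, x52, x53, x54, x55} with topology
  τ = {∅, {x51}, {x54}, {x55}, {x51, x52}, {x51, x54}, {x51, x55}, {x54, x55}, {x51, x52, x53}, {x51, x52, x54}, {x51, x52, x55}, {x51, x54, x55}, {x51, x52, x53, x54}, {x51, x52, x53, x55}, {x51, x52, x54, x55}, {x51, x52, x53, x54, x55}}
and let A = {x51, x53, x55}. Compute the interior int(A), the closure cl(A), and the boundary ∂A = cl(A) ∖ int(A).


int(A) = {x51, x55}, cl(A) = {x51, x52, x53, x55}, ∂A = {x52, x53}.

Closed sets in (X, τ) are complements of opens:
  closed(X, τ) = {∅, {x53}, {x54}, {x55}, {x52, x53}, {x53, x54}, {x53, x55}, {x54, x55}, {x51, x52, x53}, {x52, x53, x54}, {x52, x53, x55}, {x53, x54, x55}, {x51, x52, x53, x54}, {x51, x52, x53, x55}, {x52, x53, x54, x55}, {x51, x52, x53, x54, x55}}.
int(A) = ⋃ {U ∈ τ : U ⊆ A}. Opens contained in A: ∅, {x51}, {x55}, {x51, x55}.
Taking the union of these: int(A) = {x51, x55}.
cl(A) = ⋂ {C closed : A ⊆ C}. Closed sets containing A: {x51, x52, x53, x55}, {x51, x52, x53, x54, x55}.
Intersecting these: cl(A) = {x51, x52, x53, x55}.
∂A = cl(A) ∖ int(A) = {x51, x52, x53, x55} ∖ {x51, x55} = {x52, x53}.


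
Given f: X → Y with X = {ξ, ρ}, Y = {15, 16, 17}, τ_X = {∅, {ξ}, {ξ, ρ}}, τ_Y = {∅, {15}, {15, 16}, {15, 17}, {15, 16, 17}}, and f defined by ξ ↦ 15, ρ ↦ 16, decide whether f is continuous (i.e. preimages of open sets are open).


f IS continuous.

Compute f^{-1}(U) for each U ∈ τ_Y:
  U = ∅: f^{-1}(U) = ∅ ∈ τ_X ✓.
  U = {15}: f^{-1}(U) = {ξ} ∈ τ_X ✓.
  U = {15, 16}: f^{-1}(U) = {ξ, ρ} ∈ τ_X ✓.
  U = {15, 17}: f^{-1}(U) = {ξ} ∈ τ_X ✓.
  U = {15, 16, 17}: f^{-1}(U) = {ξ, ρ} ∈ τ_X ✓.
Every preimage lies in τ_X, so f IS continuous.


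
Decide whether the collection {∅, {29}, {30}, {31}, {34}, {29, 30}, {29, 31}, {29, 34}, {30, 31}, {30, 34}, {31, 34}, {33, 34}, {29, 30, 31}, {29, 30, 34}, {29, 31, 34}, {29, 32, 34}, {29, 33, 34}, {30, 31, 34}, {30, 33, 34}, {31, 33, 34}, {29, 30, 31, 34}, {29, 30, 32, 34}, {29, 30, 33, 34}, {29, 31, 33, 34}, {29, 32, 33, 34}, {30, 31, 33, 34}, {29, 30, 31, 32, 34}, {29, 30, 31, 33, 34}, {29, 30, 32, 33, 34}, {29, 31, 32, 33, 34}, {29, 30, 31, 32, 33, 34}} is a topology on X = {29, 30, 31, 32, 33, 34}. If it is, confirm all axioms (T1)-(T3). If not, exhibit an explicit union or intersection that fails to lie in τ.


τ is NOT a topology on X.

Axiom (T1): ∅ ∈ τ? Yes; X ∈ τ? Yes.
Axiom (T2/T3): check pairwise unions and intersections of members of τ.
Counterexample for (T2): {31} ∪ {29, 32, 34} = {29, 31, 32, 34} ∉ τ. Therefore τ is NOT a topology.


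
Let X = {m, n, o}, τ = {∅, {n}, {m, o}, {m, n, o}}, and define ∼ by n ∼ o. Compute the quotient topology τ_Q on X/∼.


X/∼ = {[m], [n=o]}; |τ_Q| = 2.

Equivalence classes: [m], [n=o].
Quotient map π: X → X/∼ sends m ↦ [m], n ↦ [n=o], o ↦ [n=o].
For each subset V ⊆ X/∼, compute π^{-1}(V) ⊆ X and check whether π^{-1}(V) ∈ τ. V is open in τ_Q iff π^{-1}(V) ∈ τ.
  V = {}: π^{-1}(V) = ∅ ∈ τ ✓.
  V = {[m]}: π^{-1}(V) = {m} ∉ τ ✗.
  V = {[n=o]}: π^{-1}(V) = {n, o} ∉ τ ✗.
  V = {[m], [n=o]}: π^{-1}(V) = {m, n, o} ∈ τ ✓.
Open sets in the quotient: τ_Q = {{}, {[m], [n=o]}} (2 elements).


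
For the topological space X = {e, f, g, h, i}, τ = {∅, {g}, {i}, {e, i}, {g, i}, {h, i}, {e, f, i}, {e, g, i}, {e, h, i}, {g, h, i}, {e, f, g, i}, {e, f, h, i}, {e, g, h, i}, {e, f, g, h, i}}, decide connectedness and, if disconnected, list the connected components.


(X, τ) is disconnected; components = [{g}, {e, f, h, i}].

Find clopen sets (U ∈ τ with X ∖ U ∈ τ):
  U = ∅, X ∖ U = {e, f, g, h, i} — both open, so U is clopen.
  U = {g}, X ∖ U = {e, f, h, i} — both open, so U is clopen.
  U = {e, f, h, i}, X ∖ U = {g} — both open, so U is clopen.
  U = {e, f, g, h, i}, X ∖ U = ∅ — both open, so U is clopen.
Nontrivial clopen(s) exist: e.g. {e, f, h, i}. So (X, τ) is disconnected.
Compute connected components by grouping points that agree on all clopens:
  component: {g}
  component: {e, f, h, i}


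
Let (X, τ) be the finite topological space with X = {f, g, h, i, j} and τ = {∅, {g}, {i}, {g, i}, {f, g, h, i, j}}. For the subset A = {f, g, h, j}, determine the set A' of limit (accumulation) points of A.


A' = {f, h, j}

For each x ∈ X, list the open sets U ∈ τ with x ∈ U, then check whether U ∩ (A ∖ {x}) ≠ ∅ for every such U.
  x = f: opens ∋ x are {f, g, h, i, j}; each meets A ∖ {f}, so x IS a limit point.
  x = g: open {g} ∋ x has {g} ∩ (A ∖ {g}) = ∅, so x is NOT a limit point.
  x = h: opens ∋ x are {f, g, h, i, j}; each meets A ∖ {h}, so x IS a limit point.
  x = i: open {i} ∋ x has {i} ∩ (A ∖ {i}) = ∅, so x is NOT a limit point.
  x = j: opens ∋ x are {f, g, h, i, j}; each meets A ∖ {j}, so x IS a limit point.
Collecting: A' = {f, h, j}.


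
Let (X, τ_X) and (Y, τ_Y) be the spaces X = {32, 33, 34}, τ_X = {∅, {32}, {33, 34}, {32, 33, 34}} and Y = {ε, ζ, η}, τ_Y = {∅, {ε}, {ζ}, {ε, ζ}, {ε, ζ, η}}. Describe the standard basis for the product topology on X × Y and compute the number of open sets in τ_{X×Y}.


Basis B = {∅ × ∅, {32} × {ε}, {32} × {ζ}, {32} × {ε, ζ}, {33, 34} × {ε}, {33, 34} × {ζ}, {32} × {ε, ζ, η}, {32, 33, 34} × {ε}, {32, 33, 34} × {ζ}, {33, 34} × {ε, ζ}, {32, 33, 34} × {ε, ζ}, {33, 34} × {ε, ζ, η}, {32, 33, 34} × {ε, ζ, η}}; |τ_{X×Y}| = 25.

Enumerate products U × V with U ∈ τ_X, V ∈ τ_Y (deduplicated):
  ∅ × ∅ = {} (∅)
  {32} × {ε} = {(32,ε)}
  {32} × {ζ} = {(32,ζ)}
  {32} × {ε, ζ} = {(32,ε), (32,ζ)}
  {33, 34} × {ε} = {(33,ε), (34,ε)}
  {33, 34} × {ζ} = {(33,ζ), (34,ζ)}
  {32} × {ε, ζ, η} = {(32,ε), (32,ζ), (32,η)}
  {32, 33, 34} × {ε} = {(32,ε), (33,ε), (34,ε)}
  {32, 33, 34} × {ζ} = {(32,ζ), (33,ζ), (34,ζ)}
  {33, 34} × {ε, ζ} = {(33,ε), (33,ζ), (34,ε), (34,ζ)}
  {32, 33, 34} × {ε, ζ} = {(32,ε), (32,ζ), (33,ε), (33,ζ), (34,ε), (34,ζ)}
  {33, 34} × {ε, ζ, η} = {(33,ε), (33,ζ), (33,η), (34,ε), (34,ζ), (34,η)}
  {32, 33, 34} × {ε, ζ, η} = {(32,ε), (32,ζ), (32,η), (33,ε), (33,ζ), (33,η), (34,ε), (34,ζ), (34,η)}
These 13 distinct sets form the basis B.
Close under arbitrary unions to get τ_{X×Y}; counting gives |τ_{X×Y}| = 25.


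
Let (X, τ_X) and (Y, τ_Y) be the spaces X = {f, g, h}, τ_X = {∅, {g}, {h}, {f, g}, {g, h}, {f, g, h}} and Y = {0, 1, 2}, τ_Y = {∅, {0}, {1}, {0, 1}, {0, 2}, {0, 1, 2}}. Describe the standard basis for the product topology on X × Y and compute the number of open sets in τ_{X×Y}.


Basis B = {∅ × ∅, {g} × {0}, {g} × {1}, {h} × {0}, {h} × {1}, {f, g} × {0}, {f, g} × {1}, {g} × {0, 1}, {g} × {0, 2}, {g, h} × {0}, {g, h} × {1}, {h} × {0, 1}, {h} × {0, 2}, {f, g, h} × {0}, {f, g, h} × {1}, {g} × {0, 1, 2}, {h} × {0, 1, 2}, {f, g} × {0, 1}, {f, g} × {0, 2}, {g, h} × {0, 1}, {g, h} × {0, 2}, {f, g} × {0, 1, 2}, {f, g, h} × {0, 1}, {f, g, h} × {0, 2}, {g, h} × {0, 1, 2}, {f, g, h} × {0, 1, 2}}; |τ_{X×Y}| = 108.

Enumerate products U × V with U ∈ τ_X, V ∈ τ_Y (deduplicated):
  ∅ × ∅ = {} (∅)
  {g} × {0} = {(g,0)}
  {g} × {1} = {(g,1)}
  {h} × {0} = {(h,0)}
  {h} × {1} = {(h,1)}
  {f, g} × {0} = {(f,0), (g,0)}
  {f, g} × {1} = {(f,1), (g,1)}
  {g} × {0, 1} = {(g,0), (g,1)}
  {g} × {0, 2} = {(g,0), (g,2)}
  {g, h} × {0} = {(g,0), (h,0)}
  {g, h} × {1} = {(g,1), (h,1)}
  {h} × {0, 1} = {(h,0), (h,1)}
  {h} × {0, 2} = {(h,0), (h,2)}
  {f, g, h} × {0} = {(f,0), (g,0), (h,0)}
  {f, g, h} × {1} = {(f,1), (g,1), (h,1)}
  {g} × {0, 1, 2} = {(g,0), (g,1), (g,2)}
  {h} × {0, 1, 2} = {(h,0), (h,1), (h,2)}
  {f, g} × {0, 1} = {(f,0), (f,1), (g,0), (g,1)}
  {f, g} × {0, 2} = {(f,0), (f,2), (g,0), (g,2)}
  {g, h} × {0, 1} = {(g,0), (g,1), (h,0), (h,1)}
  {g, h} × {0, 2} = {(g,0), (g,2), (h,0), (h,2)}
  {f, g} × {0, 1, 2} = {(f,0), (f,1), (f,2), (g,0), (g,1), (g,2)}
  {f, g, h} × {0, 1} = {(f,0), (f,1), (g,0), (g,1), (h,0), (h,1)}
  {f, g, h} × {0, 2} = {(f,0), (f,2), (g,0), (g,2), (h,0), (h,2)}
  {g, h} × {0, 1, 2} = {(g,0), (g,1), (g,2), (h,0), (h,1), (h,2)}
  {f, g, h} × {0, 1, 2} = {(f,0), (f,1), (f,2), (g,0), (g,1), (g,2), (h,0), (h,1), (h,2)}
These 26 distinct sets form the basis B.
Close under arbitrary unions to get τ_{X×Y}; counting gives |τ_{X×Y}| = 108.


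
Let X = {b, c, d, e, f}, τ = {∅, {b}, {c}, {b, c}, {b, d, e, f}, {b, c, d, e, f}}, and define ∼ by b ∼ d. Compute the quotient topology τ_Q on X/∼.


X/∼ = {[b=d], [c], [e], [f]}; |τ_Q| = 4.

Equivalence classes: [b=d], [c], [e], [f].
Quotient map π: X → X/∼ sends b ↦ [b=d], c ↦ [c], d ↦ [b=d], e ↦ [e], f ↦ [f].
For each subset V ⊆ X/∼, compute π^{-1}(V) ⊆ X and check whether π^{-1}(V) ∈ τ. V is open in τ_Q iff π^{-1}(V) ∈ τ.
  V = {}: π^{-1}(V) = ∅ ∈ τ ✓.
  V = {[b=d]}: π^{-1}(V) = {b, d} ∉ τ ✗.
  V = {[c]}: π^{-1}(V) = {c} ∈ τ ✓.
  V = {[b=d], [c]}: π^{-1}(V) = {b, c, d} ∉ τ ✗.
  V = {[e]}: π^{-1}(V) = {e} ∉ τ ✗.
  V = {[b=d], [e]}: π^{-1}(V) = {b, d, e} ∉ τ ✗.
  V = {[c], [e]}: π^{-1}(V) = {c, e} ∉ τ ✗.
  V = {[b=d], [c], [e]}: π^{-1}(V) = {b, c, d, e} ∉ τ ✗.
  V = {[f]}: π^{-1}(V) = {f} ∉ τ ✗.
  V = {[b=d], [f]}: π^{-1}(V) = {b, d, f} ∉ τ ✗.
  V = {[c], [f]}: π^{-1}(V) = {c, f} ∉ τ ✗.
  V = {[b=d], [c], [f]}: π^{-1}(V) = {b, c, d, f} ∉ τ ✗.
  V = {[e], [f]}: π^{-1}(V) = {e, f} ∉ τ ✗.
  V = {[b=d], [e], [f]}: π^{-1}(V) = {b, d, e, f} ∈ τ ✓.
  V = {[c], [e], [f]}: π^{-1}(V) = {c, e, f} ∉ τ ✗.
  V = {[b=d], [c], [e], [f]}: π^{-1}(V) = {b, c, d, e, f} ∈ τ ✓.
Open sets in the quotient: τ_Q = {{}, {[c]}, {[b=d], [e], [f]}, {[b=d], [c], [e], [f]}} (4 elements).


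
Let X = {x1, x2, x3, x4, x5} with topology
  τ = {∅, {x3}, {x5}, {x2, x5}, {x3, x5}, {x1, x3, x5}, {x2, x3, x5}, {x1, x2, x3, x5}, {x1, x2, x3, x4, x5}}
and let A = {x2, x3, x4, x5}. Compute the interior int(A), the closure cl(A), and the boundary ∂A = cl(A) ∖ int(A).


int(A) = {x2, x3, x5}, cl(A) = {x1, x2, x3, x4, x5}, ∂A = {x1, x4}.

Closed sets in (X, τ) are complements of opens:
  closed(X, τ) = {∅, {x4}, {x1, x4}, {x2, x4}, {x1, x2, x4}, {x1, x3, x4}, {x1, x2, x3, x4}, {x1, x2, x4, x5}, {x1, x2, x3, x4, x5}}.
int(A) = ⋃ {U ∈ τ : U ⊆ A}. Opens contained in A: ∅, {x3}, {x5}, {x2, x5}, {x3, x5}, {x2, x3, x5}.
Taking the union of these: int(A) = {x2, x3, x5}.
cl(A) = ⋂ {C closed : A ⊆ C}. Closed sets containing A: {x1, x2, x3, x4, x5}.
Intersecting these: cl(A) = {x1, x2, x3, x4, x5}.
∂A = cl(A) ∖ int(A) = {x1, x2, x3, x4, x5} ∖ {x2, x3, x5} = {x1, x4}.


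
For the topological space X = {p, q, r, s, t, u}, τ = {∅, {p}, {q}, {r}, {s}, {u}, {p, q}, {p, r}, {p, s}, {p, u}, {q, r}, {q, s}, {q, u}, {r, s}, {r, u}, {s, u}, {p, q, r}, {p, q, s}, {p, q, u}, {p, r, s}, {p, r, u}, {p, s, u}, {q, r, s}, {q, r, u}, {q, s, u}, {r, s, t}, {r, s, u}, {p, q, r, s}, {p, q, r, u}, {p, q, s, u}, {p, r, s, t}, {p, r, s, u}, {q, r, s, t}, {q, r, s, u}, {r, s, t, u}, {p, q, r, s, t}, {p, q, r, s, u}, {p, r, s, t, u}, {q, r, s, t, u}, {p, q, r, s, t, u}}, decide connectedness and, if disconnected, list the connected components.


(X, τ) is disconnected; components = [{p}, {q}, {u}, {r, s, t}].

Find clopen sets (U ∈ τ with X ∖ U ∈ τ):
  U = ∅, X ∖ U = {p, q, r, s, t, u} — both open, so U is clopen.
  U = {p}, X ∖ U = {q, r, s, t, u} — both open, so U is clopen.
  U = {q}, X ∖ U = {p, r, s, t, u} — both open, so U is clopen.
  U = {u}, X ∖ U = {p, q, r, s, t} — both open, so U is clopen.
  U = {p, q}, X ∖ U = {r, s, t, u} — both open, so U is clopen.
  U = {p, u}, X ∖ U = {q, r, s, t} — both open, so U is clopen.
  U = {q, u}, X ∖ U = {p, r, s, t} — both open, so U is clopen.
  U = {p, q, u}, X ∖ U = {r, s, t} — both open, so U is clopen.
  U = {r, s, t}, X ∖ U = {p, q, u} — both open, so U is clopen.
  U = {p, r, s, t}, X ∖ U = {q, u} — both open, so U is clopen.
  U = {q, r, s, t}, X ∖ U = {p, u} — both open, so U is clopen.
  U = {r, s, t, u}, X ∖ U = {p, q} — both open, so U is clopen.
  U = {p, q, r, s, t}, X ∖ U = {u} — both open, so U is clopen.
  U = {p, r, s, t, u}, X ∖ U = {q} — both open, so U is clopen.
  U = {q, r, s, t, u}, X ∖ U = {p} — both open, so U is clopen.
  U = {p, q, r, s, t, u}, X ∖ U = ∅ — both open, so U is clopen.
Nontrivial clopen(s) exist: e.g. {p, r, s, t}. So (X, τ) is disconnected.
Compute connected components by grouping points that agree on all clopens:
  component: {p}
  component: {q}
  component: {u}
  component: {r, s, t}
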